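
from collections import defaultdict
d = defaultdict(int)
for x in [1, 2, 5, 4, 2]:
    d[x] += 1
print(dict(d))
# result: {1: 1, 2: 2, 5: 1, 4: 1}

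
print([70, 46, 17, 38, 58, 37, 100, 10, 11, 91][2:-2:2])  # [17, 58, 100]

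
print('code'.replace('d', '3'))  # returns co3e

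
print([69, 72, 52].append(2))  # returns None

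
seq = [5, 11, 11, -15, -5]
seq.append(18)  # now [5, 11, 11, -15, -5, 18]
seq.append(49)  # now [5, 11, 11, -15, -5, 18, 49]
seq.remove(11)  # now [5, 11, -15, -5, 18, 49]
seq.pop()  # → 49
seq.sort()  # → [-15, -5, 5, 11, 18]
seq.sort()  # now [-15, -5, 5, 11, 18]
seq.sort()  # [-15, -5, 5, 11, 18]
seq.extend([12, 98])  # [-15, -5, 5, 11, 18, 12, 98]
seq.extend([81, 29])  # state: [-15, -5, 5, 11, 18, 12, 98, 81, 29]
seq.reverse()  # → [29, 81, 98, 12, 18, 11, 5, -5, -15]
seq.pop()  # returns -15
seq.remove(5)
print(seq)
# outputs [29, 81, 98, 12, 18, 11, -5]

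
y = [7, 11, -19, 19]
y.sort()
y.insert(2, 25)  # [-19, 7, 25, 11, 19]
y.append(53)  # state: [-19, 7, 25, 11, 19, 53]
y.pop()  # 53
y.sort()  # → [-19, 7, 11, 19, 25]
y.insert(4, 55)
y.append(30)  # [-19, 7, 11, 19, 55, 25, 30]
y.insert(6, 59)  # [-19, 7, 11, 19, 55, 25, 59, 30]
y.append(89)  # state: [-19, 7, 11, 19, 55, 25, 59, 30, 89]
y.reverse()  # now [89, 30, 59, 25, 55, 19, 11, 7, -19]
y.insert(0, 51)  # [51, 89, 30, 59, 25, 55, 19, 11, 7, -19]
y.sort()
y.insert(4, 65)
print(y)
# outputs [-19, 7, 11, 19, 65, 25, 30, 51, 55, 59, 89]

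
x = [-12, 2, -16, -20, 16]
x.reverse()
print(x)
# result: [16, -20, -16, 2, -12]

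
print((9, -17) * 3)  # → (9, -17, 9, -17, 9, -17)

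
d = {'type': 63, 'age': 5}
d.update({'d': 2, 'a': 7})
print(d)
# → {'type': 63, 'age': 5, 'd': 2, 'a': 7}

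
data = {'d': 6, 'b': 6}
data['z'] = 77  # {'d': 6, 'b': 6, 'z': 77}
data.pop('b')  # 6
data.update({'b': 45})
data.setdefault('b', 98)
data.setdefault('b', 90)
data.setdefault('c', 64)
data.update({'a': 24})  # {'d': 6, 'z': 77, 'b': 45, 'c': 64, 'a': 24}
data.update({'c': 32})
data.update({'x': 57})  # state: {'d': 6, 'z': 77, 'b': 45, 'c': 32, 'a': 24, 'x': 57}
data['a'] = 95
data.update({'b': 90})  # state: {'d': 6, 'z': 77, 'b': 90, 'c': 32, 'a': 95, 'x': 57}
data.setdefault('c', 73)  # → 32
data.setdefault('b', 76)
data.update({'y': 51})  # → {'d': 6, 'z': 77, 'b': 90, 'c': 32, 'a': 95, 'x': 57, 'y': 51}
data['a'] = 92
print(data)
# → {'d': 6, 'z': 77, 'b': 90, 'c': 32, 'a': 92, 'x': 57, 'y': 51}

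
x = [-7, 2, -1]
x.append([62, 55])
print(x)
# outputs [-7, 2, -1, [62, 55]]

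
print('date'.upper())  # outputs DATE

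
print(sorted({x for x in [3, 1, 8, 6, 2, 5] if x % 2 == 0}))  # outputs [2, 6, 8]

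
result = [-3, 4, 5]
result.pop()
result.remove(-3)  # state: [4]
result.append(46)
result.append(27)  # [4, 46, 27]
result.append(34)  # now [4, 46, 27, 34]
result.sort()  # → [4, 27, 34, 46]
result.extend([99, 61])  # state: [4, 27, 34, 46, 99, 61]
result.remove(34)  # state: [4, 27, 46, 99, 61]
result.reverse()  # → [61, 99, 46, 27, 4]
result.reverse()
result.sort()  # [4, 27, 46, 61, 99]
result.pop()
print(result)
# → [4, 27, 46, 61]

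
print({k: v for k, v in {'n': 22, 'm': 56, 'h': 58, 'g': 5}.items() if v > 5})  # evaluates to {'n': 22, 'm': 56, 'h': 58}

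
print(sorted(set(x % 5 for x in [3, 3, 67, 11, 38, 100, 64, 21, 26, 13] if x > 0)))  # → [0, 1, 2, 3, 4]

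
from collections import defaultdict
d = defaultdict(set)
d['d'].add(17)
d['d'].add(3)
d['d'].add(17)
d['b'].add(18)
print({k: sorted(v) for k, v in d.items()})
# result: {'d': [3, 17], 'b': [18]}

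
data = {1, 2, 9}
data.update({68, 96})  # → {1, 2, 9, 68, 96}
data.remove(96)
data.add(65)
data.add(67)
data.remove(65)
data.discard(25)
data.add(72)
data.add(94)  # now {1, 2, 9, 67, 68, 72, 94}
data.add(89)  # {1, 2, 9, 67, 68, 72, 89, 94}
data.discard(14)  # {1, 2, 9, 67, 68, 72, 89, 94}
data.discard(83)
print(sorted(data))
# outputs [1, 2, 9, 67, 68, 72, 89, 94]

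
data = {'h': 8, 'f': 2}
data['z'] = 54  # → {'h': 8, 'f': 2, 'z': 54}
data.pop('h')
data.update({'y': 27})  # {'f': 2, 'z': 54, 'y': 27}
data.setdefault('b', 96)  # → 96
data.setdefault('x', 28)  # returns 28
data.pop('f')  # 2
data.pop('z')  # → 54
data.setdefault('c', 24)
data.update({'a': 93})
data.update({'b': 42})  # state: {'y': 27, 'b': 42, 'x': 28, 'c': 24, 'a': 93}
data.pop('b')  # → 42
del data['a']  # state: {'y': 27, 'x': 28, 'c': 24}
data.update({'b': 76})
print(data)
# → {'y': 27, 'x': 28, 'c': 24, 'b': 76}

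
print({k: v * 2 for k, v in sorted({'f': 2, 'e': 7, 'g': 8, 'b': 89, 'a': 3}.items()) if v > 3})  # {'b': 178, 'e': 14, 'g': 16}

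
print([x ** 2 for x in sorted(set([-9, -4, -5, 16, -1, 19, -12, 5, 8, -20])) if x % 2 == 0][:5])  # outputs [400, 144, 16, 64, 256]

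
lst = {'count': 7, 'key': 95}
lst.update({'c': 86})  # {'count': 7, 'key': 95, 'c': 86}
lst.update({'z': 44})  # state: {'count': 7, 'key': 95, 'c': 86, 'z': 44}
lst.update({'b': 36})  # {'count': 7, 'key': 95, 'c': 86, 'z': 44, 'b': 36}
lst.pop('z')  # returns 44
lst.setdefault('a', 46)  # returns 46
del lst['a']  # {'count': 7, 'key': 95, 'c': 86, 'b': 36}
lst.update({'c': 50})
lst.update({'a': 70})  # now {'count': 7, 'key': 95, 'c': 50, 'b': 36, 'a': 70}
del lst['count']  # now {'key': 95, 'c': 50, 'b': 36, 'a': 70}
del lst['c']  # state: {'key': 95, 'b': 36, 'a': 70}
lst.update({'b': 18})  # {'key': 95, 'b': 18, 'a': 70}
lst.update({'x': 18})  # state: {'key': 95, 'b': 18, 'a': 70, 'x': 18}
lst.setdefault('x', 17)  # 18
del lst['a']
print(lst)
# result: {'key': 95, 'b': 18, 'x': 18}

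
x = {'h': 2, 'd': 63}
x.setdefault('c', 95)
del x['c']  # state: {'h': 2, 'd': 63}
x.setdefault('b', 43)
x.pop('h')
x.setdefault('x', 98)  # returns 98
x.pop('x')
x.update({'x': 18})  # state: {'d': 63, 'b': 43, 'x': 18}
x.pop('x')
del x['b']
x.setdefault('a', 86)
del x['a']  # {'d': 63}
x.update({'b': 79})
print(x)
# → {'d': 63, 'b': 79}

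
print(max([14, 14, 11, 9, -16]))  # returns 14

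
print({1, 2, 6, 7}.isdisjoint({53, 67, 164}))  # True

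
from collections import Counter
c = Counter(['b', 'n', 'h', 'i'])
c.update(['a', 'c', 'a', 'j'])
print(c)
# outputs Counter({'a': 2, 'b': 1, 'n': 1, 'h': 1, 'i': 1, 'c': 1, 'j': 1})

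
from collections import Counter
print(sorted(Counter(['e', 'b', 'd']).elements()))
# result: ['b', 'd', 'e']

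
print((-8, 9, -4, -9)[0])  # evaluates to -8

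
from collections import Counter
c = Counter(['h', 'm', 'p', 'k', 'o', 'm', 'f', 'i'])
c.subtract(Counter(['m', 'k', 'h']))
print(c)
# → Counter({'m': 1, 'p': 1, 'o': 1, 'f': 1, 'i': 1, 'h': 0, 'k': 0})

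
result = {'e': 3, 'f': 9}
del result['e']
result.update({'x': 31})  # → {'f': 9, 'x': 31}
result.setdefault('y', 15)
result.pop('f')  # 9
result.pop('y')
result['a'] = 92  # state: {'x': 31, 'a': 92}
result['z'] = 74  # {'x': 31, 'a': 92, 'z': 74}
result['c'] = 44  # {'x': 31, 'a': 92, 'z': 74, 'c': 44}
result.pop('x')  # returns 31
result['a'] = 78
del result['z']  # {'a': 78, 'c': 44}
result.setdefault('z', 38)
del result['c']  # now {'a': 78, 'z': 38}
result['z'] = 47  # {'a': 78, 'z': 47}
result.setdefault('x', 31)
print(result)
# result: {'a': 78, 'z': 47, 'x': 31}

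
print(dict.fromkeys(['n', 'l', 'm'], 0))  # {'n': 0, 'l': 0, 'm': 0}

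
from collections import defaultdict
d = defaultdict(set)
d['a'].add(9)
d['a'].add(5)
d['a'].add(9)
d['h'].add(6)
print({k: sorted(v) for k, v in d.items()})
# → {'a': [5, 9], 'h': [6]}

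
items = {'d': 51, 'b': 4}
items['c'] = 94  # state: {'d': 51, 'b': 4, 'c': 94}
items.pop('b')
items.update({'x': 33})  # {'d': 51, 'c': 94, 'x': 33}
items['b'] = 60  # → {'d': 51, 'c': 94, 'x': 33, 'b': 60}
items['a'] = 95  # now {'d': 51, 'c': 94, 'x': 33, 'b': 60, 'a': 95}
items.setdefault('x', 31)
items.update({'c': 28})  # {'d': 51, 'c': 28, 'x': 33, 'b': 60, 'a': 95}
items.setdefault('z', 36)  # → 36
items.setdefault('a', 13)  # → 95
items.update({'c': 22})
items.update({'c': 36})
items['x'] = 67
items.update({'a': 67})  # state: {'d': 51, 'c': 36, 'x': 67, 'b': 60, 'a': 67, 'z': 36}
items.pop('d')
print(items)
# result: {'c': 36, 'x': 67, 'b': 60, 'a': 67, 'z': 36}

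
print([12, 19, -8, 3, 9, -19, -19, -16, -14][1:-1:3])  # [19, 9, -16]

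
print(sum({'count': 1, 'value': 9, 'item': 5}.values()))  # 15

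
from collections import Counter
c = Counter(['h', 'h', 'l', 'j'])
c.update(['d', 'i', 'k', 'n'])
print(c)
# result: Counter({'h': 2, 'l': 1, 'j': 1, 'd': 1, 'i': 1, 'k': 1, 'n': 1})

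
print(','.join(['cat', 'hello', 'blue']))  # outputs cat,hello,blue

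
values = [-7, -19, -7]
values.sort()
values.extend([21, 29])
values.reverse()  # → [29, 21, -7, -7, -19]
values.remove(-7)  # [29, 21, -7, -19]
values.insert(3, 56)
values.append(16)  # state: [29, 21, -7, 56, -19, 16]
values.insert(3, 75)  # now [29, 21, -7, 75, 56, -19, 16]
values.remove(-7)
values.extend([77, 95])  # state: [29, 21, 75, 56, -19, 16, 77, 95]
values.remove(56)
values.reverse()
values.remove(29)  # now [95, 77, 16, -19, 75, 21]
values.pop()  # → 21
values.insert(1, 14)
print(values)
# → [95, 14, 77, 16, -19, 75]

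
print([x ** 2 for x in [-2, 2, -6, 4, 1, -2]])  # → [4, 4, 36, 16, 1, 4]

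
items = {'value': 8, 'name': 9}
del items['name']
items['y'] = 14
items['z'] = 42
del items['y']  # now {'value': 8, 'z': 42}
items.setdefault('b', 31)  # 31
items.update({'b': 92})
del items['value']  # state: {'z': 42, 'b': 92}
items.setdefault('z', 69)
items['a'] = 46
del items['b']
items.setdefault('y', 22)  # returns 22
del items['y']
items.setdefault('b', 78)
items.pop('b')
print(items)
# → {'z': 42, 'a': 46}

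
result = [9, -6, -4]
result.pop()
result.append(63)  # [9, -6, 63]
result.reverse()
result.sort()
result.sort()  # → [-6, 9, 63]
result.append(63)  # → [-6, 9, 63, 63]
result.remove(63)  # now [-6, 9, 63]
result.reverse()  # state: [63, 9, -6]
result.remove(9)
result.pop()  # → -6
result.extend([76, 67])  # [63, 76, 67]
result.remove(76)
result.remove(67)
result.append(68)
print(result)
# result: [63, 68]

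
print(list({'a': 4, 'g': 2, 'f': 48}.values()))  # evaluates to [4, 2, 48]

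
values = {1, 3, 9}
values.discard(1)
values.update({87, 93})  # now {3, 9, 87, 93}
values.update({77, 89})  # {3, 9, 77, 87, 89, 93}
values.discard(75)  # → {3, 9, 77, 87, 89, 93}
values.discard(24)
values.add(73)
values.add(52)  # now {3, 9, 52, 73, 77, 87, 89, 93}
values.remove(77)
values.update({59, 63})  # {3, 9, 52, 59, 63, 73, 87, 89, 93}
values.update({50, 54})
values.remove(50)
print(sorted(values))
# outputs [3, 9, 52, 54, 59, 63, 73, 87, 89, 93]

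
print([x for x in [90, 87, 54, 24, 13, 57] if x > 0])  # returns [90, 87, 54, 24, 13, 57]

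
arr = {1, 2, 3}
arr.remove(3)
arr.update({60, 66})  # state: {1, 2, 60, 66}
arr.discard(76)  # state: {1, 2, 60, 66}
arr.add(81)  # {1, 2, 60, 66, 81}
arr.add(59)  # {1, 2, 59, 60, 66, 81}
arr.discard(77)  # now {1, 2, 59, 60, 66, 81}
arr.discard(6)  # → {1, 2, 59, 60, 66, 81}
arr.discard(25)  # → {1, 2, 59, 60, 66, 81}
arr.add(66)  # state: {1, 2, 59, 60, 66, 81}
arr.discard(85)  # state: {1, 2, 59, 60, 66, 81}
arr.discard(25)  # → {1, 2, 59, 60, 66, 81}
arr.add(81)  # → {1, 2, 59, 60, 66, 81}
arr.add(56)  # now {1, 2, 56, 59, 60, 66, 81}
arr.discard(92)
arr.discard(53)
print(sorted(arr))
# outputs [1, 2, 56, 59, 60, 66, 81]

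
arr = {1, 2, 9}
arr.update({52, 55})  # {1, 2, 9, 52, 55}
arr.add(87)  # {1, 2, 9, 52, 55, 87}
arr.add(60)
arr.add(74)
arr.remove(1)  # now {2, 9, 52, 55, 60, 74, 87}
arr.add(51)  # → {2, 9, 51, 52, 55, 60, 74, 87}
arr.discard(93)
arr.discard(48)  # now {2, 9, 51, 52, 55, 60, 74, 87}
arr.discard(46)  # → {2, 9, 51, 52, 55, 60, 74, 87}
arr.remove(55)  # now {2, 9, 51, 52, 60, 74, 87}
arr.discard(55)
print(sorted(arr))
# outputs [2, 9, 51, 52, 60, 74, 87]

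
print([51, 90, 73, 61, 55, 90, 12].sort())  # None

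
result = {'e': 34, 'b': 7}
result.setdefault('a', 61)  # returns 61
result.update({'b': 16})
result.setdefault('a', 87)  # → 61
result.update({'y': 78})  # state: {'e': 34, 'b': 16, 'a': 61, 'y': 78}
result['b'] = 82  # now {'e': 34, 'b': 82, 'a': 61, 'y': 78}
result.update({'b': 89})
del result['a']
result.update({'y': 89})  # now {'e': 34, 'b': 89, 'y': 89}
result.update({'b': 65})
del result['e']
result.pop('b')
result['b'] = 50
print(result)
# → {'y': 89, 'b': 50}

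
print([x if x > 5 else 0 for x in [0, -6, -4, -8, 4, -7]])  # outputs [0, 0, 0, 0, 0, 0]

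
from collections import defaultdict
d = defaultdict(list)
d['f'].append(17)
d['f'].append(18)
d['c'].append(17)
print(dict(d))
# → {'f': [17, 18], 'c': [17]}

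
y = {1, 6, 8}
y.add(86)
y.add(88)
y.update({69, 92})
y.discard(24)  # {1, 6, 8, 69, 86, 88, 92}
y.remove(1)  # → {6, 8, 69, 86, 88, 92}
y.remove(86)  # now {6, 8, 69, 88, 92}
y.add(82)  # {6, 8, 69, 82, 88, 92}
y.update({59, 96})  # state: {6, 8, 59, 69, 82, 88, 92, 96}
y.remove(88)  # {6, 8, 59, 69, 82, 92, 96}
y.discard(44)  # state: {6, 8, 59, 69, 82, 92, 96}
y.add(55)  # {6, 8, 55, 59, 69, 82, 92, 96}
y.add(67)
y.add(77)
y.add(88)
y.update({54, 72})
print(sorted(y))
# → [6, 8, 54, 55, 59, 67, 69, 72, 77, 82, 88, 92, 96]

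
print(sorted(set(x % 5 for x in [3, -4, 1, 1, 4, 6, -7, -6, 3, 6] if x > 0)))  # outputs [1, 3, 4]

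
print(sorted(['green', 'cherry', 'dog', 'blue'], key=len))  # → ['dog', 'blue', 'green', 'cherry']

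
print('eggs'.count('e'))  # 1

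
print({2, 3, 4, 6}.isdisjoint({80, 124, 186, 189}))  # True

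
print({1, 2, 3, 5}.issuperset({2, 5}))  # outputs True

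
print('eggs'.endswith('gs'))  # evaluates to True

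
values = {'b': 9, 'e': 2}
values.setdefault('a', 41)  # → 41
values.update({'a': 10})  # {'b': 9, 'e': 2, 'a': 10}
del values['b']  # {'e': 2, 'a': 10}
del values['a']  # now {'e': 2}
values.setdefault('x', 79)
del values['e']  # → {'x': 79}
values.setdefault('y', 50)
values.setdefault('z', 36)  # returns 36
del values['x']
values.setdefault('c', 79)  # 79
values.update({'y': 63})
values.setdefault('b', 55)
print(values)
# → {'y': 63, 'z': 36, 'c': 79, 'b': 55}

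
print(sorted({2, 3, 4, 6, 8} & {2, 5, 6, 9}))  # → [2, 6]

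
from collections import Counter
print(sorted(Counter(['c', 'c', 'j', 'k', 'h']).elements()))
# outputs ['c', 'c', 'h', 'j', 'k']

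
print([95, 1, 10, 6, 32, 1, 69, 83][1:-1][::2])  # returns [1, 6, 1]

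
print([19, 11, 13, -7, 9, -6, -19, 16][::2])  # [19, 13, 9, -19]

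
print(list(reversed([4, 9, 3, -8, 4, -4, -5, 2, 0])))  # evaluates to [0, 2, -5, -4, 4, -8, 3, 9, 4]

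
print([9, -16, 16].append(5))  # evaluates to None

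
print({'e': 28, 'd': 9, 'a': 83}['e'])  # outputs 28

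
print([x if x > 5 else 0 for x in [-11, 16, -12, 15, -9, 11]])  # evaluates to [0, 16, 0, 15, 0, 11]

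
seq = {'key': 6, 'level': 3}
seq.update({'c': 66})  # {'key': 6, 'level': 3, 'c': 66}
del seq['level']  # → {'key': 6, 'c': 66}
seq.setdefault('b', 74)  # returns 74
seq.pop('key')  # 6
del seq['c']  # {'b': 74}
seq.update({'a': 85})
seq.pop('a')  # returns 85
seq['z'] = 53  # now {'b': 74, 'z': 53}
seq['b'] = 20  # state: {'b': 20, 'z': 53}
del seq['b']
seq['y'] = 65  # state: {'z': 53, 'y': 65}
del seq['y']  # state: {'z': 53}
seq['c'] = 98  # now {'z': 53, 'c': 98}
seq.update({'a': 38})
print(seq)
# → {'z': 53, 'c': 98, 'a': 38}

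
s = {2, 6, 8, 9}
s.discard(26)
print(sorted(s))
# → [2, 6, 8, 9]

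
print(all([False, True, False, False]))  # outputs False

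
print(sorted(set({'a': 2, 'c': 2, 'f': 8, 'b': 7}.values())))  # [2, 7, 8]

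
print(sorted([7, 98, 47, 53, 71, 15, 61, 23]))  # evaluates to [7, 15, 23, 47, 53, 61, 71, 98]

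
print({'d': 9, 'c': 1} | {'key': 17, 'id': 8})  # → {'d': 9, 'c': 1, 'key': 17, 'id': 8}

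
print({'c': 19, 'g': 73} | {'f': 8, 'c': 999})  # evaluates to {'c': 999, 'g': 73, 'f': 8}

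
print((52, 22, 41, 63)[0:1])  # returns (52,)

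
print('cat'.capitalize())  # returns Cat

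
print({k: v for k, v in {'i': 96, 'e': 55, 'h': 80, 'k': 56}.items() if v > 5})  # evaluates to {'i': 96, 'e': 55, 'h': 80, 'k': 56}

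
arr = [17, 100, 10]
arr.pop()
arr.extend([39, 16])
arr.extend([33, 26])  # [17, 100, 39, 16, 33, 26]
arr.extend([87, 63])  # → [17, 100, 39, 16, 33, 26, 87, 63]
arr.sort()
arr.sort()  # [16, 17, 26, 33, 39, 63, 87, 100]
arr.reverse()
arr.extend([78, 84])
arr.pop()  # 84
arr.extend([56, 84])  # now [100, 87, 63, 39, 33, 26, 17, 16, 78, 56, 84]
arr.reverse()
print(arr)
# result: [84, 56, 78, 16, 17, 26, 33, 39, 63, 87, 100]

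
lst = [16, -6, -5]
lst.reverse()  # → [-5, -6, 16]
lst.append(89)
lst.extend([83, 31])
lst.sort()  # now [-6, -5, 16, 31, 83, 89]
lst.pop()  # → 89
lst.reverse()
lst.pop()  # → -6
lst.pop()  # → -5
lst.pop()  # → 16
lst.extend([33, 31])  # [83, 31, 33, 31]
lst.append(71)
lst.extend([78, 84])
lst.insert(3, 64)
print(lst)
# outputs [83, 31, 33, 64, 31, 71, 78, 84]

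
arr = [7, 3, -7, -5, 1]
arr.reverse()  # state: [1, -5, -7, 3, 7]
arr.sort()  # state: [-7, -5, 1, 3, 7]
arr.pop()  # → 7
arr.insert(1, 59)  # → [-7, 59, -5, 1, 3]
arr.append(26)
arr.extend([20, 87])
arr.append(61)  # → [-7, 59, -5, 1, 3, 26, 20, 87, 61]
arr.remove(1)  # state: [-7, 59, -5, 3, 26, 20, 87, 61]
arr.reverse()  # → [61, 87, 20, 26, 3, -5, 59, -7]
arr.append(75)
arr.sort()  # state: [-7, -5, 3, 20, 26, 59, 61, 75, 87]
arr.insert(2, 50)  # [-7, -5, 50, 3, 20, 26, 59, 61, 75, 87]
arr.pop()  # 87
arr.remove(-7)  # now [-5, 50, 3, 20, 26, 59, 61, 75]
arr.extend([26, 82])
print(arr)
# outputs [-5, 50, 3, 20, 26, 59, 61, 75, 26, 82]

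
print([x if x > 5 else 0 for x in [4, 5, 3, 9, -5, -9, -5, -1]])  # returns [0, 0, 0, 9, 0, 0, 0, 0]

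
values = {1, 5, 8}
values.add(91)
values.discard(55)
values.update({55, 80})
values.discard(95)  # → {1, 5, 8, 55, 80, 91}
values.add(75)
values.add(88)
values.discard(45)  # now {1, 5, 8, 55, 75, 80, 88, 91}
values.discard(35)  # {1, 5, 8, 55, 75, 80, 88, 91}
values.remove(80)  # {1, 5, 8, 55, 75, 88, 91}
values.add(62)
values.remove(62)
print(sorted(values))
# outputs [1, 5, 8, 55, 75, 88, 91]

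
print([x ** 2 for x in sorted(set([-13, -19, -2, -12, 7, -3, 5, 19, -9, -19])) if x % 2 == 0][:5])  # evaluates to [144, 4]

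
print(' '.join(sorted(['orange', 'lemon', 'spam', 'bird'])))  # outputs bird lemon orange spam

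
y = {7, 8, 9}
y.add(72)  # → {7, 8, 9, 72}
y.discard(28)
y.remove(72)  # {7, 8, 9}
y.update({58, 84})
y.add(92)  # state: {7, 8, 9, 58, 84, 92}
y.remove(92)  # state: {7, 8, 9, 58, 84}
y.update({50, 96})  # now {7, 8, 9, 50, 58, 84, 96}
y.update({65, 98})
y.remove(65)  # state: {7, 8, 9, 50, 58, 84, 96, 98}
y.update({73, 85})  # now {7, 8, 9, 50, 58, 73, 84, 85, 96, 98}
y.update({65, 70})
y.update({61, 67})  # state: {7, 8, 9, 50, 58, 61, 65, 67, 70, 73, 84, 85, 96, 98}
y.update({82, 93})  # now {7, 8, 9, 50, 58, 61, 65, 67, 70, 73, 82, 84, 85, 93, 96, 98}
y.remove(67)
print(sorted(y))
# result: [7, 8, 9, 50, 58, 61, 65, 70, 73, 82, 84, 85, 93, 96, 98]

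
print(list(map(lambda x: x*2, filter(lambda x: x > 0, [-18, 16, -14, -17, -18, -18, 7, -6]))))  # [32, 14]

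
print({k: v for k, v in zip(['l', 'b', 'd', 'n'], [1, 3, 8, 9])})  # {'l': 1, 'b': 3, 'd': 8, 'n': 9}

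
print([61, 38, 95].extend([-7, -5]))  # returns None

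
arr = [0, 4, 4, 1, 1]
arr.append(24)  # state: [0, 4, 4, 1, 1, 24]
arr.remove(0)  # [4, 4, 1, 1, 24]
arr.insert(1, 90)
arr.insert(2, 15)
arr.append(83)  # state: [4, 90, 15, 4, 1, 1, 24, 83]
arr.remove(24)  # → [4, 90, 15, 4, 1, 1, 83]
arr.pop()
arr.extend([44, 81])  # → [4, 90, 15, 4, 1, 1, 44, 81]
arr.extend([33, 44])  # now [4, 90, 15, 4, 1, 1, 44, 81, 33, 44]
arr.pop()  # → 44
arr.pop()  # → 33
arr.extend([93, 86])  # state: [4, 90, 15, 4, 1, 1, 44, 81, 93, 86]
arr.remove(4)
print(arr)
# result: [90, 15, 4, 1, 1, 44, 81, 93, 86]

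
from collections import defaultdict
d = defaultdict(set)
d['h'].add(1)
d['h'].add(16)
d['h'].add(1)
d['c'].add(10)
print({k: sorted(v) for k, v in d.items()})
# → {'h': [1, 16], 'c': [10]}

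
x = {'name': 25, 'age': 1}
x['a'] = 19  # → {'name': 25, 'age': 1, 'a': 19}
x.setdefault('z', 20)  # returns 20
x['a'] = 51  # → {'name': 25, 'age': 1, 'a': 51, 'z': 20}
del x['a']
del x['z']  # {'name': 25, 'age': 1}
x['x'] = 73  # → {'name': 25, 'age': 1, 'x': 73}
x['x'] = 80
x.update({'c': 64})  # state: {'name': 25, 'age': 1, 'x': 80, 'c': 64}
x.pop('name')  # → 25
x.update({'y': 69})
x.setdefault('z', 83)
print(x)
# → {'age': 1, 'x': 80, 'c': 64, 'y': 69, 'z': 83}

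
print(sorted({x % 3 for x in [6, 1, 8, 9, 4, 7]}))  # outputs [0, 1, 2]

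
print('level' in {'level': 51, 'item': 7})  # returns True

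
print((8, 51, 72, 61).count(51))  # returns 1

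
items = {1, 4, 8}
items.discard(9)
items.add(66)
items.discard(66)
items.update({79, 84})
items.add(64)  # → {1, 4, 8, 64, 79, 84}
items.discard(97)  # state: {1, 4, 8, 64, 79, 84}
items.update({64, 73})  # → {1, 4, 8, 64, 73, 79, 84}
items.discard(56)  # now {1, 4, 8, 64, 73, 79, 84}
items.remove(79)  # {1, 4, 8, 64, 73, 84}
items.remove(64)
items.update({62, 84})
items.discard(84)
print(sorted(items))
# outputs [1, 4, 8, 62, 73]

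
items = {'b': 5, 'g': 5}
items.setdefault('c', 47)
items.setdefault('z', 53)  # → 53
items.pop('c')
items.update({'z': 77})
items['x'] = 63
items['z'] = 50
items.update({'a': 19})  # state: {'b': 5, 'g': 5, 'z': 50, 'x': 63, 'a': 19}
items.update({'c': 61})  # {'b': 5, 'g': 5, 'z': 50, 'x': 63, 'a': 19, 'c': 61}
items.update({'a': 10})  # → {'b': 5, 'g': 5, 'z': 50, 'x': 63, 'a': 10, 'c': 61}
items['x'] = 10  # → {'b': 5, 'g': 5, 'z': 50, 'x': 10, 'a': 10, 'c': 61}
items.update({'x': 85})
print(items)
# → {'b': 5, 'g': 5, 'z': 50, 'x': 85, 'a': 10, 'c': 61}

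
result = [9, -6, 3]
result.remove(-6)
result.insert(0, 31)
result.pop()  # 3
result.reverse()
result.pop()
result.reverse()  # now [9]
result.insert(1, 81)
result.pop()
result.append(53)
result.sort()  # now [9, 53]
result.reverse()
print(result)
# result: [53, 9]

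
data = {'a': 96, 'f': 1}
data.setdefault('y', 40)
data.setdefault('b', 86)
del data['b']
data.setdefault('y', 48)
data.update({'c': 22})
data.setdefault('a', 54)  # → 96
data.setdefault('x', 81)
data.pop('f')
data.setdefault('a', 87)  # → 96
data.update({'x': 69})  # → {'a': 96, 'y': 40, 'c': 22, 'x': 69}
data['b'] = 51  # {'a': 96, 'y': 40, 'c': 22, 'x': 69, 'b': 51}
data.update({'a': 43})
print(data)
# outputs {'a': 43, 'y': 40, 'c': 22, 'x': 69, 'b': 51}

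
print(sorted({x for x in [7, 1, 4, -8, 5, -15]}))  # [-15, -8, 1, 4, 5, 7]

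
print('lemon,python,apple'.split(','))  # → ['lemon', 'python', 'apple']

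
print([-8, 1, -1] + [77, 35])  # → [-8, 1, -1, 77, 35]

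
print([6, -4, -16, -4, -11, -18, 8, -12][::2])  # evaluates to [6, -16, -11, 8]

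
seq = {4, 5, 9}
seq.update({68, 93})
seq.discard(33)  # {4, 5, 9, 68, 93}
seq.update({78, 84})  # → {4, 5, 9, 68, 78, 84, 93}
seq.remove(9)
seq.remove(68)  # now {4, 5, 78, 84, 93}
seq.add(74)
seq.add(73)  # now {4, 5, 73, 74, 78, 84, 93}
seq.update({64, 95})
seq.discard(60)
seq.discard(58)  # {4, 5, 64, 73, 74, 78, 84, 93, 95}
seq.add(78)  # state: {4, 5, 64, 73, 74, 78, 84, 93, 95}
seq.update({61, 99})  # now {4, 5, 61, 64, 73, 74, 78, 84, 93, 95, 99}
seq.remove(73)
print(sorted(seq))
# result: [4, 5, 61, 64, 74, 78, 84, 93, 95, 99]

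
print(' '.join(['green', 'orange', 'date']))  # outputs green orange date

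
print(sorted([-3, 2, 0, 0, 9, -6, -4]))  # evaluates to [-6, -4, -3, 0, 0, 2, 9]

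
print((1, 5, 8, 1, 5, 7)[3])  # 1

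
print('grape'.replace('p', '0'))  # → gra0e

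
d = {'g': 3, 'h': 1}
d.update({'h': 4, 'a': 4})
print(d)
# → {'g': 3, 'h': 4, 'a': 4}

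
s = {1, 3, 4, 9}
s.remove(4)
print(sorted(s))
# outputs [1, 3, 9]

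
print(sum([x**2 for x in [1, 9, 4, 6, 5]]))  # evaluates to 159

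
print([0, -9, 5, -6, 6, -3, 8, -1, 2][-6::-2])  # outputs [-6, -9]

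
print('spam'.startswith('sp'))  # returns True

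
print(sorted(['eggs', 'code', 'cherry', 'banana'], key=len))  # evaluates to ['eggs', 'code', 'cherry', 'banana']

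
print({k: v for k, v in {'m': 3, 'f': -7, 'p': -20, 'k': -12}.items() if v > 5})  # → {}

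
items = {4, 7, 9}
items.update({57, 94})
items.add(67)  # {4, 7, 9, 57, 67, 94}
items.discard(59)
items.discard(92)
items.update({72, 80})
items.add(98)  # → {4, 7, 9, 57, 67, 72, 80, 94, 98}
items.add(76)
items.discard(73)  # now {4, 7, 9, 57, 67, 72, 76, 80, 94, 98}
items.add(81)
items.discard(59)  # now {4, 7, 9, 57, 67, 72, 76, 80, 81, 94, 98}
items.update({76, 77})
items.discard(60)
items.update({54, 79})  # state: {4, 7, 9, 54, 57, 67, 72, 76, 77, 79, 80, 81, 94, 98}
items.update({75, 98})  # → {4, 7, 9, 54, 57, 67, 72, 75, 76, 77, 79, 80, 81, 94, 98}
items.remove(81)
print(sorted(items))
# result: [4, 7, 9, 54, 57, 67, 72, 75, 76, 77, 79, 80, 94, 98]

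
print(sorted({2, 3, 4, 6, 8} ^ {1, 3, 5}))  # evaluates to [1, 2, 4, 5, 6, 8]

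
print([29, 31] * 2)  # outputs [29, 31, 29, 31]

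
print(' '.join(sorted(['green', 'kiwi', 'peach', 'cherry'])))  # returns cherry green kiwi peach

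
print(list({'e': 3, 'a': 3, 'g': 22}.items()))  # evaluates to [('e', 3), ('a', 3), ('g', 22)]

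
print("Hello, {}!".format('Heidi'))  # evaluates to Hello, Heidi!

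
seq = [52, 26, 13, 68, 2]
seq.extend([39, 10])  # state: [52, 26, 13, 68, 2, 39, 10]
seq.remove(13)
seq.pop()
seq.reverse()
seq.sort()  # [2, 26, 39, 52, 68]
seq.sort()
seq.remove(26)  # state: [2, 39, 52, 68]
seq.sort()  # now [2, 39, 52, 68]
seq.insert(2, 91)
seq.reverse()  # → [68, 52, 91, 39, 2]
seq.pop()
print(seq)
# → [68, 52, 91, 39]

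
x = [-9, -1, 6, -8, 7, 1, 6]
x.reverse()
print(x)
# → [6, 1, 7, -8, 6, -1, -9]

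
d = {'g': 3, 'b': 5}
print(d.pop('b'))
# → 5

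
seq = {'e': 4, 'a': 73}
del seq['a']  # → {'e': 4}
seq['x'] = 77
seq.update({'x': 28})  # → {'e': 4, 'x': 28}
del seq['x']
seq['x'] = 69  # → {'e': 4, 'x': 69}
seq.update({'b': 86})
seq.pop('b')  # 86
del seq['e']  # {'x': 69}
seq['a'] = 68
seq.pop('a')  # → 68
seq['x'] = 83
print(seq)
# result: {'x': 83}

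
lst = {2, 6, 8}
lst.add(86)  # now {2, 6, 8, 86}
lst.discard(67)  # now {2, 6, 8, 86}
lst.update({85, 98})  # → {2, 6, 8, 85, 86, 98}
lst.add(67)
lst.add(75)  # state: {2, 6, 8, 67, 75, 85, 86, 98}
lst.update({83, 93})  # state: {2, 6, 8, 67, 75, 83, 85, 86, 93, 98}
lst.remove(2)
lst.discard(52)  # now {6, 8, 67, 75, 83, 85, 86, 93, 98}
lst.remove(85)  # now {6, 8, 67, 75, 83, 86, 93, 98}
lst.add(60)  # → {6, 8, 60, 67, 75, 83, 86, 93, 98}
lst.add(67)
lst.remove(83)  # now {6, 8, 60, 67, 75, 86, 93, 98}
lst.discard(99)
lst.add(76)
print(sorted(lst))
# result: [6, 8, 60, 67, 75, 76, 86, 93, 98]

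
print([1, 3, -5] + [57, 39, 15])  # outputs [1, 3, -5, 57, 39, 15]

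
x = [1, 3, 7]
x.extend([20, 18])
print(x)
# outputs [1, 3, 7, 20, 18]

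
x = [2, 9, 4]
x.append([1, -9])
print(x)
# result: [2, 9, 4, [1, -9]]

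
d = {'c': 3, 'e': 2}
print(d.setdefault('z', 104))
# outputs 104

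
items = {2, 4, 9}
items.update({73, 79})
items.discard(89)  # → {2, 4, 9, 73, 79}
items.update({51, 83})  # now {2, 4, 9, 51, 73, 79, 83}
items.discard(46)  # {2, 4, 9, 51, 73, 79, 83}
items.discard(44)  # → {2, 4, 9, 51, 73, 79, 83}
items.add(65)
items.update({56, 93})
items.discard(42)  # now {2, 4, 9, 51, 56, 65, 73, 79, 83, 93}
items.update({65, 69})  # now {2, 4, 9, 51, 56, 65, 69, 73, 79, 83, 93}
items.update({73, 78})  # {2, 4, 9, 51, 56, 65, 69, 73, 78, 79, 83, 93}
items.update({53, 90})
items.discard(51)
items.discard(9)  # {2, 4, 53, 56, 65, 69, 73, 78, 79, 83, 90, 93}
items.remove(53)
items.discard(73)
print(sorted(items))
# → [2, 4, 56, 65, 69, 78, 79, 83, 90, 93]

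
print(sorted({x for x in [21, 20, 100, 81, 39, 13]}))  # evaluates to [13, 20, 21, 39, 81, 100]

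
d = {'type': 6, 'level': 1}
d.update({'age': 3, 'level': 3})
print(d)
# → {'type': 6, 'level': 3, 'age': 3}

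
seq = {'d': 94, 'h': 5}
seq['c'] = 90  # {'d': 94, 'h': 5, 'c': 90}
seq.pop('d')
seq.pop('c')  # 90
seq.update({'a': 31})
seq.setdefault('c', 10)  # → 10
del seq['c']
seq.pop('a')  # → 31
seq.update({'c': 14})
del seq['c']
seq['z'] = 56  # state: {'h': 5, 'z': 56}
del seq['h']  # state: {'z': 56}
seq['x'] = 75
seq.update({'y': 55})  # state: {'z': 56, 'x': 75, 'y': 55}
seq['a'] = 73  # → {'z': 56, 'x': 75, 'y': 55, 'a': 73}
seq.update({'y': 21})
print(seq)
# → {'z': 56, 'x': 75, 'y': 21, 'a': 73}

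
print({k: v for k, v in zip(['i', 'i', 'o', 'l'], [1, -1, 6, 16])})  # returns {'i': -1, 'o': 6, 'l': 16}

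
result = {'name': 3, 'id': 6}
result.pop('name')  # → 3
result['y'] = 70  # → {'id': 6, 'y': 70}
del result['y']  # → {'id': 6}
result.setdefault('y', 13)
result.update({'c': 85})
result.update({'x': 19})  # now {'id': 6, 'y': 13, 'c': 85, 'x': 19}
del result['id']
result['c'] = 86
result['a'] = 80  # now {'y': 13, 'c': 86, 'x': 19, 'a': 80}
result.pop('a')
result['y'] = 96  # {'y': 96, 'c': 86, 'x': 19}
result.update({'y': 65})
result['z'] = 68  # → {'y': 65, 'c': 86, 'x': 19, 'z': 68}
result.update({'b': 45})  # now {'y': 65, 'c': 86, 'x': 19, 'z': 68, 'b': 45}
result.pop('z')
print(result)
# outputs {'y': 65, 'c': 86, 'x': 19, 'b': 45}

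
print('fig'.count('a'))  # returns 0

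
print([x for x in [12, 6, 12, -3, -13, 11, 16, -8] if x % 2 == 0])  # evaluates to [12, 6, 12, 16, -8]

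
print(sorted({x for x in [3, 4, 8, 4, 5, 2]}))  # [2, 3, 4, 5, 8]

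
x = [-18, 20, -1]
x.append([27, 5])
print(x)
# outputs [-18, 20, -1, [27, 5]]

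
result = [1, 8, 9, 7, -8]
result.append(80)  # [1, 8, 9, 7, -8, 80]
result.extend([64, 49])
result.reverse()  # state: [49, 64, 80, -8, 7, 9, 8, 1]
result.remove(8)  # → [49, 64, 80, -8, 7, 9, 1]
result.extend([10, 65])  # [49, 64, 80, -8, 7, 9, 1, 10, 65]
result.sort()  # [-8, 1, 7, 9, 10, 49, 64, 65, 80]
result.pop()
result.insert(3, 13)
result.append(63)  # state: [-8, 1, 7, 13, 9, 10, 49, 64, 65, 63]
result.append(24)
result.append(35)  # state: [-8, 1, 7, 13, 9, 10, 49, 64, 65, 63, 24, 35]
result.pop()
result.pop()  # 24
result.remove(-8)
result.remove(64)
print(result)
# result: [1, 7, 13, 9, 10, 49, 65, 63]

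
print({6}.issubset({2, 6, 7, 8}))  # True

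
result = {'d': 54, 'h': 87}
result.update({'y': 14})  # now {'d': 54, 'h': 87, 'y': 14}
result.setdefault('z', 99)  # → 99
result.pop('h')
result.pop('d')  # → 54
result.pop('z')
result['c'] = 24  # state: {'y': 14, 'c': 24}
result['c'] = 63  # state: {'y': 14, 'c': 63}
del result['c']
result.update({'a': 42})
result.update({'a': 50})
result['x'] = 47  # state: {'y': 14, 'a': 50, 'x': 47}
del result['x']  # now {'y': 14, 'a': 50}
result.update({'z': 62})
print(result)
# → {'y': 14, 'a': 50, 'z': 62}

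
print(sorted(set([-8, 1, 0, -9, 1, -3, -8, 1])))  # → [-9, -8, -3, 0, 1]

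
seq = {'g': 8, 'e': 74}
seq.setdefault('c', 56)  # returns 56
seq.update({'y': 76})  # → {'g': 8, 'e': 74, 'c': 56, 'y': 76}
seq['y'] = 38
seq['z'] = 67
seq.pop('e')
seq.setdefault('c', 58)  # 56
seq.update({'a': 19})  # {'g': 8, 'c': 56, 'y': 38, 'z': 67, 'a': 19}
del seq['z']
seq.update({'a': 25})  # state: {'g': 8, 'c': 56, 'y': 38, 'a': 25}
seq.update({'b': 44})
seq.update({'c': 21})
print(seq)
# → {'g': 8, 'c': 21, 'y': 38, 'a': 25, 'b': 44}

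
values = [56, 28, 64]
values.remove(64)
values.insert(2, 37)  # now [56, 28, 37]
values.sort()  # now [28, 37, 56]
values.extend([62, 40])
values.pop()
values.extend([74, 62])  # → [28, 37, 56, 62, 74, 62]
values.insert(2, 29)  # [28, 37, 29, 56, 62, 74, 62]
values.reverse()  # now [62, 74, 62, 56, 29, 37, 28]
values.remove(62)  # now [74, 62, 56, 29, 37, 28]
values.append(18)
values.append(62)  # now [74, 62, 56, 29, 37, 28, 18, 62]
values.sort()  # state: [18, 28, 29, 37, 56, 62, 62, 74]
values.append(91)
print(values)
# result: [18, 28, 29, 37, 56, 62, 62, 74, 91]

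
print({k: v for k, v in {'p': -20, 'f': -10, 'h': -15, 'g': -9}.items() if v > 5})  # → {}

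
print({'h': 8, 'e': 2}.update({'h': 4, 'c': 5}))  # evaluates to None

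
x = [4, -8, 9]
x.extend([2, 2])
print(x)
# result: [4, -8, 9, 2, 2]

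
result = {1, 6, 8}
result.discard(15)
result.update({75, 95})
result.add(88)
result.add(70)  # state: {1, 6, 8, 70, 75, 88, 95}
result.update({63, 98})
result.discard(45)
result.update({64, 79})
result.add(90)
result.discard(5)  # {1, 6, 8, 63, 64, 70, 75, 79, 88, 90, 95, 98}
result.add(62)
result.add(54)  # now {1, 6, 8, 54, 62, 63, 64, 70, 75, 79, 88, 90, 95, 98}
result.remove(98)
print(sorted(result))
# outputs [1, 6, 8, 54, 62, 63, 64, 70, 75, 79, 88, 90, 95]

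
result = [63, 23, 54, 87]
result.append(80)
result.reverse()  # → [80, 87, 54, 23, 63]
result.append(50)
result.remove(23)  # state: [80, 87, 54, 63, 50]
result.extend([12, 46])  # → [80, 87, 54, 63, 50, 12, 46]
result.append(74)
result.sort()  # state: [12, 46, 50, 54, 63, 74, 80, 87]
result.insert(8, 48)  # [12, 46, 50, 54, 63, 74, 80, 87, 48]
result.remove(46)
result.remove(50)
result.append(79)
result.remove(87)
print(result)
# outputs [12, 54, 63, 74, 80, 48, 79]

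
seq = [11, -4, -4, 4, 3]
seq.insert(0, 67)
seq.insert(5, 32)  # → [67, 11, -4, -4, 4, 32, 3]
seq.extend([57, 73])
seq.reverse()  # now [73, 57, 3, 32, 4, -4, -4, 11, 67]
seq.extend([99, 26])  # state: [73, 57, 3, 32, 4, -4, -4, 11, 67, 99, 26]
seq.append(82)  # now [73, 57, 3, 32, 4, -4, -4, 11, 67, 99, 26, 82]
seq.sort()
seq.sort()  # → [-4, -4, 3, 4, 11, 26, 32, 57, 67, 73, 82, 99]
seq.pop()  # 99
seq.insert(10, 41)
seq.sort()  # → [-4, -4, 3, 4, 11, 26, 32, 41, 57, 67, 73, 82]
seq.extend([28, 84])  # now [-4, -4, 3, 4, 11, 26, 32, 41, 57, 67, 73, 82, 28, 84]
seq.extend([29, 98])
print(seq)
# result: [-4, -4, 3, 4, 11, 26, 32, 41, 57, 67, 73, 82, 28, 84, 29, 98]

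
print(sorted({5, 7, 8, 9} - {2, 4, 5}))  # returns [7, 8, 9]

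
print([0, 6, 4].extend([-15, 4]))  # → None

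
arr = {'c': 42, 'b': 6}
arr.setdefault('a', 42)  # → 42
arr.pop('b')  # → 6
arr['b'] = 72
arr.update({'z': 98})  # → {'c': 42, 'a': 42, 'b': 72, 'z': 98}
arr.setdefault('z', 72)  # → 98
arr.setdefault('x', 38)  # 38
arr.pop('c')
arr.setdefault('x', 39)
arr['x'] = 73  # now {'a': 42, 'b': 72, 'z': 98, 'x': 73}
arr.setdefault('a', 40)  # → 42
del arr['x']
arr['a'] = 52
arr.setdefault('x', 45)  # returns 45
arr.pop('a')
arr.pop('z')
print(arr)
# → {'b': 72, 'x': 45}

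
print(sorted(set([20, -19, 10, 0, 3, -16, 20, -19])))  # [-19, -16, 0, 3, 10, 20]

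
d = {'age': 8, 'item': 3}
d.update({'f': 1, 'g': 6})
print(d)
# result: {'age': 8, 'item': 3, 'f': 1, 'g': 6}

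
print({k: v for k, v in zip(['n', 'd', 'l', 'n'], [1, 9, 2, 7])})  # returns {'n': 7, 'd': 9, 'l': 2}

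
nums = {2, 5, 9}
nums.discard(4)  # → {2, 5, 9}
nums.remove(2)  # {5, 9}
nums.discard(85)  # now {5, 9}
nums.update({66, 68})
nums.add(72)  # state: {5, 9, 66, 68, 72}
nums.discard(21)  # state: {5, 9, 66, 68, 72}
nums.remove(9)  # {5, 66, 68, 72}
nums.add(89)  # {5, 66, 68, 72, 89}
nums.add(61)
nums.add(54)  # {5, 54, 61, 66, 68, 72, 89}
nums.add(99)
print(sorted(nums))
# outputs [5, 54, 61, 66, 68, 72, 89, 99]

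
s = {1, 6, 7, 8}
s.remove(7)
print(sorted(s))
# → [1, 6, 8]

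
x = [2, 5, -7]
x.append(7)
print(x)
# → [2, 5, -7, 7]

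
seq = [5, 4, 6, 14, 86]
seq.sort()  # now [4, 5, 6, 14, 86]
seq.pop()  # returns 86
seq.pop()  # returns 14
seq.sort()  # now [4, 5, 6]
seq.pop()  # 6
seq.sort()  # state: [4, 5]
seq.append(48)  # [4, 5, 48]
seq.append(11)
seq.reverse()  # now [11, 48, 5, 4]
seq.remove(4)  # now [11, 48, 5]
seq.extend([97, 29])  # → [11, 48, 5, 97, 29]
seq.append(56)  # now [11, 48, 5, 97, 29, 56]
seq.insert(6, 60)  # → [11, 48, 5, 97, 29, 56, 60]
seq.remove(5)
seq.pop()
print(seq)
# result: [11, 48, 97, 29, 56]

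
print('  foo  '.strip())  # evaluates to foo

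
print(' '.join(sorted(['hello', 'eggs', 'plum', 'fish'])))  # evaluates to eggs fish hello plum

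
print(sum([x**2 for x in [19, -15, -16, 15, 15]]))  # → 1292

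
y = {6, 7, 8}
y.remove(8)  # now {6, 7}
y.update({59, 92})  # {6, 7, 59, 92}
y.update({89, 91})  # {6, 7, 59, 89, 91, 92}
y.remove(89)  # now {6, 7, 59, 91, 92}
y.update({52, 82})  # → {6, 7, 52, 59, 82, 91, 92}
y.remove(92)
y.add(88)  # {6, 7, 52, 59, 82, 88, 91}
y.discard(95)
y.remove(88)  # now {6, 7, 52, 59, 82, 91}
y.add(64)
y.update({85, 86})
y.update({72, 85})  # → {6, 7, 52, 59, 64, 72, 82, 85, 86, 91}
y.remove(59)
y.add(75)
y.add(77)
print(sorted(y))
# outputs [6, 7, 52, 64, 72, 75, 77, 82, 85, 86, 91]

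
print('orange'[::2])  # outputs oag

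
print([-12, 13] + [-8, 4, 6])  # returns [-12, 13, -8, 4, 6]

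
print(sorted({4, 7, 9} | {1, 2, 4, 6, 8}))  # [1, 2, 4, 6, 7, 8, 9]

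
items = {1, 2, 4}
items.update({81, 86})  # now {1, 2, 4, 81, 86}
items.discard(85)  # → {1, 2, 4, 81, 86}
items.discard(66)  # {1, 2, 4, 81, 86}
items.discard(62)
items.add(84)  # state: {1, 2, 4, 81, 84, 86}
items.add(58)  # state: {1, 2, 4, 58, 81, 84, 86}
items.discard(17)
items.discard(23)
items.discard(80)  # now {1, 2, 4, 58, 81, 84, 86}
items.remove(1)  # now {2, 4, 58, 81, 84, 86}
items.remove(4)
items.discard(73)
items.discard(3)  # {2, 58, 81, 84, 86}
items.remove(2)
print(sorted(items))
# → [58, 81, 84, 86]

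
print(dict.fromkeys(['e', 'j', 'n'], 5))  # {'e': 5, 'j': 5, 'n': 5}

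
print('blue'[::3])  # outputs be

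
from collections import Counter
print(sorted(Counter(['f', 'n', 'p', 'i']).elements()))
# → ['f', 'i', 'n', 'p']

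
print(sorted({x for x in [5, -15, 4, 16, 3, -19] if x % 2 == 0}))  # [4, 16]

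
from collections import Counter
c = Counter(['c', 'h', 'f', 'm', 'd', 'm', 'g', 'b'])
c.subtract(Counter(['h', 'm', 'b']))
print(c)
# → Counter({'c': 1, 'f': 1, 'm': 1, 'd': 1, 'g': 1, 'h': 0, 'b': 0})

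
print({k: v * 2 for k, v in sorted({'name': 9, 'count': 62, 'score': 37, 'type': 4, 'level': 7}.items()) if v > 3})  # {'count': 124, 'level': 14, 'name': 18, 'score': 74, 'type': 8}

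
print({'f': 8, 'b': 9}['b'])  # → 9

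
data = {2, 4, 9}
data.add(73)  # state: {2, 4, 9, 73}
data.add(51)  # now {2, 4, 9, 51, 73}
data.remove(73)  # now {2, 4, 9, 51}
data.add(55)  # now {2, 4, 9, 51, 55}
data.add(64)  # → {2, 4, 9, 51, 55, 64}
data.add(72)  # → {2, 4, 9, 51, 55, 64, 72}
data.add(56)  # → {2, 4, 9, 51, 55, 56, 64, 72}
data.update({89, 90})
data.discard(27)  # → {2, 4, 9, 51, 55, 56, 64, 72, 89, 90}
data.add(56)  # {2, 4, 9, 51, 55, 56, 64, 72, 89, 90}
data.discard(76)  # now {2, 4, 9, 51, 55, 56, 64, 72, 89, 90}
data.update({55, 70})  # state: {2, 4, 9, 51, 55, 56, 64, 70, 72, 89, 90}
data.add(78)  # {2, 4, 9, 51, 55, 56, 64, 70, 72, 78, 89, 90}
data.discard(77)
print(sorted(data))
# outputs [2, 4, 9, 51, 55, 56, 64, 70, 72, 78, 89, 90]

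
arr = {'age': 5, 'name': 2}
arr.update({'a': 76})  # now {'age': 5, 'name': 2, 'a': 76}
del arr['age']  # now {'name': 2, 'a': 76}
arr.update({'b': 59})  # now {'name': 2, 'a': 76, 'b': 59}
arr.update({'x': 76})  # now {'name': 2, 'a': 76, 'b': 59, 'x': 76}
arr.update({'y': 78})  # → {'name': 2, 'a': 76, 'b': 59, 'x': 76, 'y': 78}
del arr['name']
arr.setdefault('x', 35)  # 76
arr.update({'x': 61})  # {'a': 76, 'b': 59, 'x': 61, 'y': 78}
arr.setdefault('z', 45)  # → 45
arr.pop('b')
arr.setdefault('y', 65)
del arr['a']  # {'x': 61, 'y': 78, 'z': 45}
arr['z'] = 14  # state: {'x': 61, 'y': 78, 'z': 14}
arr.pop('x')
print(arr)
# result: {'y': 78, 'z': 14}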